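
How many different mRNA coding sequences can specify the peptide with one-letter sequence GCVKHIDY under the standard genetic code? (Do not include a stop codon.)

Gly: 4 codons.
Cys: 2 codons.
Val: 4 codons.
Lys: 2 codons.
His: 2 codons.
Ile: 3 codons.
Asp: 2 codons.
Tyr: 2 codons.
4 × 2 × 4 × 2 × 2 × 3 × 2 × 2 = 1536.

1536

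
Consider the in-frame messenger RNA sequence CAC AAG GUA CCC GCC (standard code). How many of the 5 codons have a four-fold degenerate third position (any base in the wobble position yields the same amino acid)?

Codon 1 CAC (His): third position 2-fold.
Codon 2 AAG (Lys): third position 2-fold.
Codon 3 GUA (Val): third position 4-fold.
Codon 4 CCC (Pro): third position 4-fold.
Codon 5 GCC (Ala): third position 4-fold.
Four-fold degenerate third positions: 3.

3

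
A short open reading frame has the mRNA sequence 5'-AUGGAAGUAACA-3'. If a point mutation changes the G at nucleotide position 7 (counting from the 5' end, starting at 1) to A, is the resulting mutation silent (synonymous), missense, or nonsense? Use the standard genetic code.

missense

Position 7 falls in codon 3: GUA → Val.
After the substitution the codon is AUA → Ile.
Val ≠ Ile, so this is a missense mutation.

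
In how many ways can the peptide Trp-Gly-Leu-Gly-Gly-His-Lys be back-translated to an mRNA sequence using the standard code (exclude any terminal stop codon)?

1536

Trp: 1 codon.
Gly: 4 codons.
Leu: 6 codons.
Gly: 4 codons.
Gly: 4 codons.
His: 2 codons.
Lys: 2 codons.
1 × 4 × 6 × 4 × 4 × 2 × 2 = 1536.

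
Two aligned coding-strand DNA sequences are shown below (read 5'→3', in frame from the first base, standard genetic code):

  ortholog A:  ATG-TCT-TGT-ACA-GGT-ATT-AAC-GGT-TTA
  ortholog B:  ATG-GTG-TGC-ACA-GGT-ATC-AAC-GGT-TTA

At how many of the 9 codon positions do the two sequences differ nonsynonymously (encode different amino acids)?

1

Codon 1: ATG Met / ATG Met — identical.
Codon 2: TCT Ser / GTG Val — nonsynonymous.
Codon 3: TGT Cys / TGC Cys — synonymous.
Codon 4: ACA Thr / ACA Thr — identical.
Codon 5: GGT Gly / GGT Gly — identical.
Codon 6: ATT Ile / ATC Ile — synonymous.
Codon 7: AAC Asn / AAC Asn — identical.
Codon 8: GGT Gly / GGT Gly — identical.
Codon 9: TTA Leu / TTA Leu — identical.
Nonsynonymous differences: 1.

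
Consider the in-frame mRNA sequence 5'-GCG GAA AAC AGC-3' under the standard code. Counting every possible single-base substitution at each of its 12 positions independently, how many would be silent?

6

Codon 1 (GCG, Ala): 3 synonymous substitutions.
Codon 2 (GAA, Glu): 1 synonymous substitution.
Codon 3 (AAC, Asn): 1 synonymous substitution.
Codon 4 (AGC, Ser): 1 synonymous substitution.
Total: 3 + 1 + 1 + 1 = 6.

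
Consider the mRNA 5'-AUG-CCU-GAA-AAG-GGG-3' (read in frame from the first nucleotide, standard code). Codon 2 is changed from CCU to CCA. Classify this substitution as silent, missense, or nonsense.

Position 6 falls in codon 2: CCU → Pro.
After the substitution the codon is CCA → Pro.
Both encode Pro, so the change is synonymous.

silent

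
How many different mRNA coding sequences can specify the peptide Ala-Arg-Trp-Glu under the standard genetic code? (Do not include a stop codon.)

48

Ala: 4 codons.
Arg: 6 codons.
Trp: 1 codon.
Glu: 2 codons.
4 × 6 × 1 × 2 = 48.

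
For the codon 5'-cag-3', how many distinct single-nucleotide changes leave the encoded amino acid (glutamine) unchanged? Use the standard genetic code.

Position 1: none → 0 synonymous.
Position 2: none → 0 synonymous.
Position 3: CAA → 1 synonymous.
Total: 0 + 0 + 1 = 1.

1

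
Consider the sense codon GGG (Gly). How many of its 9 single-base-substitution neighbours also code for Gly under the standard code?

3

Position 1: none → 0 synonymous.
Position 2: none → 0 synonymous.
Position 3: GGT, GGC, GGA → 3 synonymous.
Total: 0 + 0 + 3 = 3.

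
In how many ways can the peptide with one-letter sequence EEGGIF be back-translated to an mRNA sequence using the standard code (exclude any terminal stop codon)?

384

Glu: 2 codons.
Glu: 2 codons.
Gly: 4 codons.
Gly: 4 codons.
Ile: 3 codons.
Phe: 2 codons.
2 × 2 × 4 × 4 × 3 × 2 = 384.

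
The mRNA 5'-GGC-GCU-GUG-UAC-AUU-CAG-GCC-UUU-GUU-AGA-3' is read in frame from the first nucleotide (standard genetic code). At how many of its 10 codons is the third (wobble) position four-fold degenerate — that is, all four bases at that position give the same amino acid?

5

Codon 1 GGC (Gly): third position 4-fold.
Codon 2 GCU (Ala): third position 4-fold.
Codon 3 GUG (Val): third position 4-fold.
Codon 4 UAC (Tyr): third position 2-fold.
Codon 5 AUU (Ile): third position 3-fold.
Codon 6 CAG (Gln): third position 2-fold.
Codon 7 GCC (Ala): third position 4-fold.
Codon 8 UUU (Phe): third position 2-fold.
Codon 9 GUU (Val): third position 4-fold.
Codon 10 AGA (Arg): third position 2-fold.
Four-fold degenerate third positions: 5.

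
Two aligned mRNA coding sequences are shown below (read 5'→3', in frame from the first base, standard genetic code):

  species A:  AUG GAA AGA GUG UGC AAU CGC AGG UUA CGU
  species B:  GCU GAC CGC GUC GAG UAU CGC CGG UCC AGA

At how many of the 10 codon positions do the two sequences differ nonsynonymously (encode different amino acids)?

Codon 1: AUG Met / GCU Ala — nonsynonymous.
Codon 2: GAA Glu / GAC Asp — nonsynonymous.
Codon 3: AGA Arg / CGC Arg — synonymous.
Codon 4: GUG Val / GUC Val — synonymous.
Codon 5: UGC Cys / GAG Glu — nonsynonymous.
Codon 6: AAU Asn / UAU Tyr — nonsynonymous.
Codon 7: CGC Arg / CGC Arg — identical.
Codon 8: AGG Arg / CGG Arg — synonymous.
Codon 9: UUA Leu / UCC Ser — nonsynonymous.
Codon 10: CGU Arg / AGA Arg — synonymous.
Nonsynonymous differences: 5.

5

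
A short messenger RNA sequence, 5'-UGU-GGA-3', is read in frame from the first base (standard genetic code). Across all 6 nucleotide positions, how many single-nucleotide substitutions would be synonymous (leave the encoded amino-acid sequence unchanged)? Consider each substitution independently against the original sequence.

Codon 1 (UGU, Cys): 1 synonymous substitution.
Codon 2 (GGA, Gly): 3 synonymous substitutions.
Total: 1 + 3 = 4.

4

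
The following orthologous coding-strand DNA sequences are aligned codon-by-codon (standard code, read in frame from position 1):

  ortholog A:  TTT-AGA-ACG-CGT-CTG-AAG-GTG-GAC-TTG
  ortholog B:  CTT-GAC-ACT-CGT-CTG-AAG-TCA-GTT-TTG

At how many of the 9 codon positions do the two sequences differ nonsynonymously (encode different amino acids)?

4

Codon 1: TTT Phe / CTT Leu — nonsynonymous.
Codon 2: AGA Arg / GAC Asp — nonsynonymous.
Codon 3: ACG Thr / ACT Thr — synonymous.
Codon 4: CGT Arg / CGT Arg — identical.
Codon 5: CTG Leu / CTG Leu — identical.
Codon 6: AAG Lys / AAG Lys — identical.
Codon 7: GTG Val / TCA Ser — nonsynonymous.
Codon 8: GAC Asp / GTT Val — nonsynonymous.
Codon 9: TTG Leu / TTG Leu — identical.
Nonsynonymous differences: 4.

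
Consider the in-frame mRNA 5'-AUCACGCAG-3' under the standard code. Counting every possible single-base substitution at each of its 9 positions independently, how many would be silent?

6

Codon 1 (AUC, Ile): 2 synonymous substitutions.
Codon 2 (ACG, Thr): 3 synonymous substitutions.
Codon 3 (CAG, Gln): 1 synonymous substitution.
Total: 2 + 3 + 1 = 6.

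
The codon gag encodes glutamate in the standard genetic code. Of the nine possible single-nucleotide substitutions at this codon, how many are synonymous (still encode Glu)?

1

Position 1: none → 0 synonymous.
Position 2: none → 0 synonymous.
Position 3: GAA → 1 synonymous.
Total: 0 + 0 + 1 = 1.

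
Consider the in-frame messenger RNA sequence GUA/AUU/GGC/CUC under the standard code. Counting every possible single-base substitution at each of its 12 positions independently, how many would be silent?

11

Codon 1 (GUA, Val): 3 synonymous substitutions.
Codon 2 (AUU, Ile): 2 synonymous substitutions.
Codon 3 (GGC, Gly): 3 synonymous substitutions.
Codon 4 (CUC, Leu): 3 synonymous substitutions.
Total: 3 + 2 + 3 + 3 = 11.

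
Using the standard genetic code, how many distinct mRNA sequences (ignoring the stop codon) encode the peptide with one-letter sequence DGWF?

16

Asp: 2 codons.
Gly: 4 codons.
Trp: 1 codon.
Phe: 2 codons.
2 × 4 × 1 × 2 = 16.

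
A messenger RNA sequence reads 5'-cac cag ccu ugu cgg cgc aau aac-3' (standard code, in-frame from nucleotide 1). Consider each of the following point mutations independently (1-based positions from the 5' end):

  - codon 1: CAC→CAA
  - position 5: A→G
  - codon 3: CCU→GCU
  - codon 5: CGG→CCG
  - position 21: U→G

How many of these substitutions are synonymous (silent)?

0

Codon 1: CAC (His) → CAA (Gln) — missense.
Codon 2: CAG (Gln) → CGG (Arg) — missense.
Codon 3: CCU (Pro) → GCU (Ala) — missense.
Codon 5: CGG (Arg) → CCG (Pro) — missense.
Codon 7: AAU (Asn) → AAG (Lys) — missense.
Synonymous: 0 of 5.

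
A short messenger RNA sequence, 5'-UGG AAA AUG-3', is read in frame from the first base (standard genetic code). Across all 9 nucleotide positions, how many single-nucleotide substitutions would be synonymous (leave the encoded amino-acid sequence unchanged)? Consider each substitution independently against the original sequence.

1

Codon 1 (UGG, Trp): 0 synonymous substitutions.
Codon 2 (AAA, Lys): 1 synonymous substitution.
Codon 3 (AUG, Met): 0 synonymous substitutions.
Total: 0 + 1 + 0 = 1.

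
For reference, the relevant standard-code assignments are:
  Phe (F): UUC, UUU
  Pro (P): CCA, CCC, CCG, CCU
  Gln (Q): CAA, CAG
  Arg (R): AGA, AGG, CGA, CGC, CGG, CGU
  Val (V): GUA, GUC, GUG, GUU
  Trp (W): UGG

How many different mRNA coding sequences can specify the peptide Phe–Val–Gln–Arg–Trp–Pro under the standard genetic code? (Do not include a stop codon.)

Phe: 2 codons.
Val: 4 codons.
Gln: 2 codons.
Arg: 6 codons.
Trp: 1 codon.
Pro: 4 codons.
2 × 4 × 2 × 6 × 1 × 4 = 384.

384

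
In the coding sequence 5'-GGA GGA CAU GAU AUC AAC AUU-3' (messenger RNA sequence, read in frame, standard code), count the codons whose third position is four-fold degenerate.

Codon 1 GGA (Gly): third position 4-fold.
Codon 2 GGA (Gly): third position 4-fold.
Codon 3 CAU (His): third position 2-fold.
Codon 4 GAU (Asp): third position 2-fold.
Codon 5 AUC (Ile): third position 3-fold.
Codon 6 AAC (Asn): third position 2-fold.
Codon 7 AUU (Ile): third position 3-fold.
Four-fold degenerate third positions: 2.

2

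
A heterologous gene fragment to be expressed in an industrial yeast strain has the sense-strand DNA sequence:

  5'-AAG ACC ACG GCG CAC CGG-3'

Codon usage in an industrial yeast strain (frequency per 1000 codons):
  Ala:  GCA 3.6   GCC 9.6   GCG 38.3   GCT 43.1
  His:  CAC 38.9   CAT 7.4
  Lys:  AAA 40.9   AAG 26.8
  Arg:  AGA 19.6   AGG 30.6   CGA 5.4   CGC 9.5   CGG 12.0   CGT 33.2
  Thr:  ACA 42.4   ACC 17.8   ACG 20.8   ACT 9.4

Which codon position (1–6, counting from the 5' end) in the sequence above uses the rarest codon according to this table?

Codon 1 AAG (Lys): 26.8 per 1000.
Codon 2 ACC (Thr): 17.8 per 1000.
Codon 3 ACG (Thr): 20.8 per 1000.
Codon 4 GCG (Ala): 38.3 per 1000.
Codon 5 CAC (His): 38.9 per 1000.
Codon 6 CGG (Arg): 12.0 per 1000.
Lowest frequency is 12.0 at codon 6.

6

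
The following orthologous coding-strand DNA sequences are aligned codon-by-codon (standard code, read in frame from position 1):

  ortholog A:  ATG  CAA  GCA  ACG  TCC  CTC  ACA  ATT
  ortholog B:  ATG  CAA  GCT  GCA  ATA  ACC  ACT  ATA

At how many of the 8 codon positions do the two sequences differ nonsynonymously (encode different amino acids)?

Codon 1: ATG Met / ATG Met — identical.
Codon 2: CAA Gln / CAA Gln — identical.
Codon 3: GCA Ala / GCT Ala — synonymous.
Codon 4: ACG Thr / GCA Ala — nonsynonymous.
Codon 5: TCC Ser / ATA Ile — nonsynonymous.
Codon 6: CTC Leu / ACC Thr — nonsynonymous.
Codon 7: ACA Thr / ACT Thr — synonymous.
Codon 8: ATT Ile / ATA Ile — synonymous.
Nonsynonymous differences: 3.

3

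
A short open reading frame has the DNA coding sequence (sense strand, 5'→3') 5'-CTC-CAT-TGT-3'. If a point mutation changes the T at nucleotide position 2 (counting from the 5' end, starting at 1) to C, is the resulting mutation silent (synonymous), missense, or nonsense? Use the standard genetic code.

Position 2 falls in codon 1: CTC → Leu.
After the substitution the codon is CCC → Pro.
Leu ≠ Pro, so this is a missense mutation.

missense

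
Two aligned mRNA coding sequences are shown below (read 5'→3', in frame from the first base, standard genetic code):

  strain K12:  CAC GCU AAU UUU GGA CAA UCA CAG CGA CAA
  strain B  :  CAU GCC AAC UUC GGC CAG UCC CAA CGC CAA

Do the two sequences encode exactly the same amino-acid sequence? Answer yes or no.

yes

Codon 1: CAC His / CAU His — synonymous.
Codon 2: GCU Ala / GCC Ala — synonymous.
Codon 3: AAU Asn / AAC Asn — synonymous.
Codon 4: UUU Phe / UUC Phe — synonymous.
Codon 5: GGA Gly / GGC Gly — synonymous.
Codon 6: CAA Gln / CAG Gln — synonymous.
Codon 7: UCA Ser / UCC Ser — synonymous.
Codon 8: CAG Gln / CAA Gln — synonymous.
Codon 9: CGA Arg / CGC Arg — synonymous.
Codon 10: CAA Gln / CAA Gln — identical.
Nonsynonymous differences: 0 → same protein.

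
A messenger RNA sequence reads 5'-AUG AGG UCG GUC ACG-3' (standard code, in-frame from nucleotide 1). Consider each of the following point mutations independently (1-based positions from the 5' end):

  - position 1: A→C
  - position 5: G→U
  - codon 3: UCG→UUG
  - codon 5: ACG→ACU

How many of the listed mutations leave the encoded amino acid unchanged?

Codon 1: AUG (Met) → CUG (Leu) — missense.
Codon 2: AGG (Arg) → AUG (Met) — missense.
Codon 3: UCG (Ser) → UUG (Leu) — missense.
Codon 5: ACG (Thr) → ACU (Thr) — synonymous.
Synonymous: 1 of 4.

1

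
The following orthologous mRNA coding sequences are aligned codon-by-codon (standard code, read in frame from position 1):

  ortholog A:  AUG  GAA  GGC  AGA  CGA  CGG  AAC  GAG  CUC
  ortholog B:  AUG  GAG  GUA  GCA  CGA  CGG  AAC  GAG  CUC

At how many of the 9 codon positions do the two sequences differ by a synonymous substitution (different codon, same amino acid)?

Codon 1: AUG Met / AUG Met — identical.
Codon 2: GAA Glu / GAG Glu — synonymous.
Codon 3: GGC Gly / GUA Val — nonsynonymous.
Codon 4: AGA Arg / GCA Ala — nonsynonymous.
Codon 5: CGA Arg / CGA Arg — identical.
Codon 6: CGG Arg / CGG Arg — identical.
Codon 7: AAC Asn / AAC Asn — identical.
Codon 8: GAG Glu / GAG Glu — identical.
Codon 9: CUC Leu / CUC Leu — identical.
Synonymous differences: 1.

1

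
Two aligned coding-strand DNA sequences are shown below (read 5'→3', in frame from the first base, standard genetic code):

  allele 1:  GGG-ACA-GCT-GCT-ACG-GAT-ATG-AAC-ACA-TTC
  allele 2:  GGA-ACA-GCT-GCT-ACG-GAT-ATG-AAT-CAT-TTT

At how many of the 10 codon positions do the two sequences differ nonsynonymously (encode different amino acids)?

Codon 1: GGG Gly / GGA Gly — synonymous.
Codon 2: ACA Thr / ACA Thr — identical.
Codon 3: GCT Ala / GCT Ala — identical.
Codon 4: GCT Ala / GCT Ala — identical.
Codon 5: ACG Thr / ACG Thr — identical.
Codon 6: GAT Asp / GAT Asp — identical.
Codon 7: ATG Met / ATG Met — identical.
Codon 8: AAC Asn / AAT Asn — synonymous.
Codon 9: ACA Thr / CAT His — nonsynonymous.
Codon 10: TTC Phe / TTT Phe — synonymous.
Nonsynonymous differences: 1.

1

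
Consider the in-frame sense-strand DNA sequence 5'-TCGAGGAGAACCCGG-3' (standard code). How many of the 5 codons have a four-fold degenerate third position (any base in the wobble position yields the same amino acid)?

3

Codon 1 TCG (Ser): third position 4-fold.
Codon 2 AGG (Arg): third position 2-fold.
Codon 3 AGA (Arg): third position 2-fold.
Codon 4 ACC (Thr): third position 4-fold.
Codon 5 CGG (Arg): third position 4-fold.
Four-fold degenerate third positions: 3.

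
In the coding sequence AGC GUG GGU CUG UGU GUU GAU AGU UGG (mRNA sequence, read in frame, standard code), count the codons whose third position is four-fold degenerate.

4

Codon 1 AGC (Ser): third position 2-fold.
Codon 2 GUG (Val): third position 4-fold.
Codon 3 GGU (Gly): third position 4-fold.
Codon 4 CUG (Leu): third position 4-fold.
Codon 5 UGU (Cys): third position 2-fold.
Codon 6 GUU (Val): third position 4-fold.
Codon 7 GAU (Asp): third position 2-fold.
Codon 8 AGU (Ser): third position 2-fold.
Codon 9 UGG (Trp): third position 1-fold.
Four-fold degenerate third positions: 4.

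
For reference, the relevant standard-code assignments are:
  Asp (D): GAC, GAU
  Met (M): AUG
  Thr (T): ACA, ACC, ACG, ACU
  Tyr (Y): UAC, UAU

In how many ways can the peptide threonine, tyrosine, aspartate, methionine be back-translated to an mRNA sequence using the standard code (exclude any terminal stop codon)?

16

Thr: 4 codons.
Tyr: 2 codons.
Asp: 2 codons.
Met: 1 codon.
4 × 2 × 2 × 1 = 16.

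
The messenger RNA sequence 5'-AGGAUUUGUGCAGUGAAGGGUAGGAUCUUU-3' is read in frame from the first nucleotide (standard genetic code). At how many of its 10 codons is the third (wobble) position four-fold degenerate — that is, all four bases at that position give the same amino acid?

Codon 1 AGG (Arg): third position 2-fold.
Codon 2 AUU (Ile): third position 3-fold.
Codon 3 UGU (Cys): third position 2-fold.
Codon 4 GCA (Ala): third position 4-fold.
Codon 5 GUG (Val): third position 4-fold.
Codon 6 AAG (Lys): third position 2-fold.
Codon 7 GGU (Gly): third position 4-fold.
Codon 8 AGG (Arg): third position 2-fold.
Codon 9 AUC (Ile): third position 3-fold.
Codon 10 UUU (Phe): third position 2-fold.
Four-fold degenerate third positions: 3.

3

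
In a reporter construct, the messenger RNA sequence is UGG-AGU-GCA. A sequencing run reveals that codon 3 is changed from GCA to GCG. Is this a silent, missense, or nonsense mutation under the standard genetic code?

silent

Position 9 falls in codon 3: GCA → Ala.
After the substitution the codon is GCG → Ala.
Both encode Ala, so the change is synonymous.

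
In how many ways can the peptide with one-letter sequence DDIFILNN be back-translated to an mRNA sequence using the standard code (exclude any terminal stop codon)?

1728

Asp: 2 codons.
Asp: 2 codons.
Ile: 3 codons.
Phe: 2 codons.
Ile: 3 codons.
Leu: 6 codons.
Asn: 2 codons.
Asn: 2 codons.
2 × 2 × 3 × 2 × 3 × 6 × 2 × 2 = 1728.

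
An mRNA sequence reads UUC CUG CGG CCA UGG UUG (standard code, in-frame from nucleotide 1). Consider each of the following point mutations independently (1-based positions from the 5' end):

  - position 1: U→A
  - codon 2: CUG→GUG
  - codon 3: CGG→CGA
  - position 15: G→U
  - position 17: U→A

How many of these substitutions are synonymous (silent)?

1

Codon 1: UUC (Phe) → AUC (Ile) — missense.
Codon 2: CUG (Leu) → GUG (Val) — missense.
Codon 3: CGG (Arg) → CGA (Arg) — synonymous.
Codon 5: UGG (Trp) → UGU (Cys) — missense.
Codon 6: UUG (Leu) → UAG (Stop) — nonsense.
Synonymous: 1 of 5.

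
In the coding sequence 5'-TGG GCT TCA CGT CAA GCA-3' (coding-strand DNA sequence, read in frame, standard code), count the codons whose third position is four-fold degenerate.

4

Codon 1 TGG (Trp): third position 1-fold.
Codon 2 GCT (Ala): third position 4-fold.
Codon 3 TCA (Ser): third position 4-fold.
Codon 4 CGT (Arg): third position 4-fold.
Codon 5 CAA (Gln): third position 2-fold.
Codon 6 GCA (Ala): third position 4-fold.
Four-fold degenerate third positions: 4.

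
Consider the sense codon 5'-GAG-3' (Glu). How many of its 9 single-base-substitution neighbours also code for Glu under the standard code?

Position 1: none → 0 synonymous.
Position 2: none → 0 synonymous.
Position 3: GAA → 1 synonymous.
Total: 0 + 0 + 1 = 1.

1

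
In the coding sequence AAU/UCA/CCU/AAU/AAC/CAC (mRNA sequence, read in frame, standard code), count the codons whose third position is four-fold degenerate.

2

Codon 1 AAU (Asn): third position 2-fold.
Codon 2 UCA (Ser): third position 4-fold.
Codon 3 CCU (Pro): third position 4-fold.
Codon 4 AAU (Asn): third position 2-fold.
Codon 5 AAC (Asn): third position 2-fold.
Codon 6 CAC (His): third position 2-fold.
Four-fold degenerate third positions: 2.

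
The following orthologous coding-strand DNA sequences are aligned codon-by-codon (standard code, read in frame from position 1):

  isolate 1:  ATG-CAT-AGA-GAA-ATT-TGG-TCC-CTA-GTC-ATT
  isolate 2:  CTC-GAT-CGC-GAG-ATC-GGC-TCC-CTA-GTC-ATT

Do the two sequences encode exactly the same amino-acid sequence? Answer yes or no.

no

Codon 1: ATG Met / CTC Leu — nonsynonymous.
Codon 2: CAT His / GAT Asp — nonsynonymous.
Codon 3: AGA Arg / CGC Arg — synonymous.
Codon 4: GAA Glu / GAG Glu — synonymous.
Codon 5: ATT Ile / ATC Ile — synonymous.
Codon 6: TGG Trp / GGC Gly — nonsynonymous.
Codon 7: TCC Ser / TCC Ser — identical.
Codon 8: CTA Leu / CTA Leu — identical.
Codon 9: GTC Val / GTC Val — identical.
Codon 10: ATT Ile / ATT Ile — identical.
Nonsynonymous differences: 3 → different protein.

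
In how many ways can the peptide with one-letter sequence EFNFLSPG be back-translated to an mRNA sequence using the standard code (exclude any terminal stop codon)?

9216

Glu: 2 codons.
Phe: 2 codons.
Asn: 2 codons.
Phe: 2 codons.
Leu: 6 codons.
Ser: 6 codons.
Pro: 4 codons.
Gly: 4 codons.
2 × 2 × 2 × 2 × 6 × 6 × 4 × 4 = 9216.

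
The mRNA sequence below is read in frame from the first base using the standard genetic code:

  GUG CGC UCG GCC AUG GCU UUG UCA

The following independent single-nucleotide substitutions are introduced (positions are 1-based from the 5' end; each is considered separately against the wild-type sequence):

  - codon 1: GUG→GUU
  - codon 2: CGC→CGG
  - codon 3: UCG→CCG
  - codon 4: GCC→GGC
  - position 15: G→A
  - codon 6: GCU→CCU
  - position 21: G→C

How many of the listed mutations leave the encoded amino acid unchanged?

2

Codon 1: GUG (Val) → GUU (Val) — synonymous.
Codon 2: CGC (Arg) → CGG (Arg) — synonymous.
Codon 3: UCG (Ser) → CCG (Pro) — missense.
Codon 4: GCC (Ala) → GGC (Gly) — missense.
Codon 5: AUG (Met) → AUA (Ile) — missense.
Codon 6: GCU (Ala) → CCU (Pro) — missense.
Codon 7: UUG (Leu) → UUC (Phe) — missense.
Synonymous: 2 of 7.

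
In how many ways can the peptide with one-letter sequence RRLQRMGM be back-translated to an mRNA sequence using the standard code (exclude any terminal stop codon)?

10368

Arg: 6 codons.
Arg: 6 codons.
Leu: 6 codons.
Gln: 2 codons.
Arg: 6 codons.
Met: 1 codon.
Gly: 4 codons.
Met: 1 codon.
6 × 6 × 6 × 2 × 6 × 1 × 4 × 1 = 10368.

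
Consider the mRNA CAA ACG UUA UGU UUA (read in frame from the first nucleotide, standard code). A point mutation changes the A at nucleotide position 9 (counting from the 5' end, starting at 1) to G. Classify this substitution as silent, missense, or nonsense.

Position 9 falls in codon 3: UUA → Leu.
After the substitution the codon is UUG → Leu.
Both encode Leu, so the change is synonymous.

silent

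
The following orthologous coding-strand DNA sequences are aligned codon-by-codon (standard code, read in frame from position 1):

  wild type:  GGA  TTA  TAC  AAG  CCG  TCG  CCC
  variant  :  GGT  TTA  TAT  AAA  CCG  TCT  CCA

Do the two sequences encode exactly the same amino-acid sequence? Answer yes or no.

Codon 1: GGA Gly / GGT Gly — synonymous.
Codon 2: TTA Leu / TTA Leu — identical.
Codon 3: TAC Tyr / TAT Tyr — synonymous.
Codon 4: AAG Lys / AAA Lys — synonymous.
Codon 5: CCG Pro / CCG Pro — identical.
Codon 6: TCG Ser / TCT Ser — synonymous.
Codon 7: CCC Pro / CCA Pro — synonymous.
Nonsynonymous differences: 0 → same protein.

yes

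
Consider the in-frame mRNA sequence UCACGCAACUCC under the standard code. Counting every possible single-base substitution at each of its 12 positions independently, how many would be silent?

Codon 1 (UCA, Ser): 3 synonymous substitutions.
Codon 2 (CGC, Arg): 3 synonymous substitutions.
Codon 3 (AAC, Asn): 1 synonymous substitution.
Codon 4 (UCC, Ser): 3 synonymous substitutions.
Total: 3 + 3 + 1 + 3 = 10.

10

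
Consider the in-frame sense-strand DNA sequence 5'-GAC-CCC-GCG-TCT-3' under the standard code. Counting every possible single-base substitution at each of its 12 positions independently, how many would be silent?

Codon 1 (GAC, Asp): 1 synonymous substitution.
Codon 2 (CCC, Pro): 3 synonymous substitutions.
Codon 3 (GCG, Ala): 3 synonymous substitutions.
Codon 4 (TCT, Ser): 3 synonymous substitutions.
Total: 1 + 3 + 3 + 3 = 10.

10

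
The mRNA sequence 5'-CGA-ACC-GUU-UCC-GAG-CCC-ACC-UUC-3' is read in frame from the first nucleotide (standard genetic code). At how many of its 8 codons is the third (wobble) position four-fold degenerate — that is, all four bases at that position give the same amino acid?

6

Codon 1 CGA (Arg): third position 4-fold.
Codon 2 ACC (Thr): third position 4-fold.
Codon 3 GUU (Val): third position 4-fold.
Codon 4 UCC (Ser): third position 4-fold.
Codon 5 GAG (Glu): third position 2-fold.
Codon 6 CCC (Pro): third position 4-fold.
Codon 7 ACC (Thr): third position 4-fold.
Codon 8 UUC (Phe): third position 2-fold.
Four-fold degenerate third positions: 6.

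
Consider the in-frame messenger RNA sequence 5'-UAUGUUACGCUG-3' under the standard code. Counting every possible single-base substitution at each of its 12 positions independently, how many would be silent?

11

Codon 1 (UAU, Tyr): 1 synonymous substitution.
Codon 2 (GUU, Val): 3 synonymous substitutions.
Codon 3 (ACG, Thr): 3 synonymous substitutions.
Codon 4 (CUG, Leu): 4 synonymous substitutions.
Total: 1 + 3 + 3 + 4 = 11.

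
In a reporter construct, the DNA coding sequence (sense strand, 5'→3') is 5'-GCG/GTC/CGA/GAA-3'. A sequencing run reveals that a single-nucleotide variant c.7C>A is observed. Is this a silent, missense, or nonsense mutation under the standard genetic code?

Position 7 falls in codon 3: CGA → Arg.
After the substitution the codon is AGA → Arg.
Both encode Arg, so the change is synonymous.

silent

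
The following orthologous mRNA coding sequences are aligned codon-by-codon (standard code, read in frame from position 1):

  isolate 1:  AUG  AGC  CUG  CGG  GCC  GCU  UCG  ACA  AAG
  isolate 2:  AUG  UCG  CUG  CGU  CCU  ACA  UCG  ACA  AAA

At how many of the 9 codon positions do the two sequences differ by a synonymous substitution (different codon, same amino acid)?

3

Codon 1: AUG Met / AUG Met — identical.
Codon 2: AGC Ser / UCG Ser — synonymous.
Codon 3: CUG Leu / CUG Leu — identical.
Codon 4: CGG Arg / CGU Arg — synonymous.
Codon 5: GCC Ala / CCU Pro — nonsynonymous.
Codon 6: GCU Ala / ACA Thr — nonsynonymous.
Codon 7: UCG Ser / UCG Ser — identical.
Codon 8: ACA Thr / ACA Thr — identical.
Codon 9: AAG Lys / AAA Lys — synonymous.
Synonymous differences: 3.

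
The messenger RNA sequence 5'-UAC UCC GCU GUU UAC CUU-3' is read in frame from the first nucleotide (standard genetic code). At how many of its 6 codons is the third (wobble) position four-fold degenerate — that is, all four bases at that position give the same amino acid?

4

Codon 1 UAC (Tyr): third position 2-fold.
Codon 2 UCC (Ser): third position 4-fold.
Codon 3 GCU (Ala): third position 4-fold.
Codon 4 GUU (Val): third position 4-fold.
Codon 5 UAC (Tyr): third position 2-fold.
Codon 6 CUU (Leu): third position 4-fold.
Four-fold degenerate third positions: 4.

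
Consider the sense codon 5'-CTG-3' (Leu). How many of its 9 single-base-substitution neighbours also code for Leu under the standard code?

Position 1: TTG → 1 synonymous.
Position 2: none → 0 synonymous.
Position 3: CTT, CTC, CTA → 3 synonymous.
Total: 1 + 0 + 3 = 4.

4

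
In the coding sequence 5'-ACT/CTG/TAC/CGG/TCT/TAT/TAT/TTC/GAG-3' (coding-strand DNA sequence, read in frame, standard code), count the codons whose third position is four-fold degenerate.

Codon 1 ACT (Thr): third position 4-fold.
Codon 2 CTG (Leu): third position 4-fold.
Codon 3 TAC (Tyr): third position 2-fold.
Codon 4 CGG (Arg): third position 4-fold.
Codon 5 TCT (Ser): third position 4-fold.
Codon 6 TAT (Tyr): third position 2-fold.
Codon 7 TAT (Tyr): third position 2-fold.
Codon 8 TTC (Phe): third position 2-fold.
Codon 9 GAG (Glu): third position 2-fold.
Four-fold degenerate third positions: 4.

4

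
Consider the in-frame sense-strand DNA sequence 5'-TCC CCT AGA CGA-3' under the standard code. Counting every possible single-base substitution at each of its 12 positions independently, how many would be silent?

12

Codon 1 (TCC, Ser): 3 synonymous substitutions.
Codon 2 (CCT, Pro): 3 synonymous substitutions.
Codon 3 (AGA, Arg): 2 synonymous substitutions.
Codon 4 (CGA, Arg): 4 synonymous substitutions.
Total: 3 + 3 + 2 + 4 = 12.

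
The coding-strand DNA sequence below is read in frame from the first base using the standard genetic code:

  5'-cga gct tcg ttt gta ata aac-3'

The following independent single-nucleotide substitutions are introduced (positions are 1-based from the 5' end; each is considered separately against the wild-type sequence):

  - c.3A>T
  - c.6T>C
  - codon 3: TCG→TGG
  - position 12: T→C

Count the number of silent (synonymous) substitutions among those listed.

Codon 1: CGA (Arg) → CGT (Arg) — synonymous.
Codon 2: GCT (Ala) → GCC (Ala) — synonymous.
Codon 3: TCG (Ser) → TGG (Trp) — missense.
Codon 4: TTT (Phe) → TTC (Phe) — synonymous.
Synonymous: 3 of 4.

3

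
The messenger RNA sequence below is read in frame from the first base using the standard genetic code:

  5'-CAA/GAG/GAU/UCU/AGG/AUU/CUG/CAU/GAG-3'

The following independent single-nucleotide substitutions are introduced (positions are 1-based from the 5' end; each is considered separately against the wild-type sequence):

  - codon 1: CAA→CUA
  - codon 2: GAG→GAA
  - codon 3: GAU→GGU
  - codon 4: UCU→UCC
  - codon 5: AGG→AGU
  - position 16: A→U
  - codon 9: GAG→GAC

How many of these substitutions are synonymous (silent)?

2

Codon 1: CAA (Gln) → CUA (Leu) — missense.
Codon 2: GAG (Glu) → GAA (Glu) — synonymous.
Codon 3: GAU (Asp) → GGU (Gly) — missense.
Codon 4: UCU (Ser) → UCC (Ser) — synonymous.
Codon 5: AGG (Arg) → AGU (Ser) — missense.
Codon 6: AUU (Ile) → UUU (Phe) — missense.
Codon 9: GAG (Glu) → GAC (Asp) — missense.
Synonymous: 2 of 7.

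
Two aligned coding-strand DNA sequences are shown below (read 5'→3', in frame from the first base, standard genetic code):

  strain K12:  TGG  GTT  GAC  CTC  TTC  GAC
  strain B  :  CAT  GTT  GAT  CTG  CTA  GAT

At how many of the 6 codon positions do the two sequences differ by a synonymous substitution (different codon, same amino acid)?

3

Codon 1: TGG Trp / CAT His — nonsynonymous.
Codon 2: GTT Val / GTT Val — identical.
Codon 3: GAC Asp / GAT Asp — synonymous.
Codon 4: CTC Leu / CTG Leu — synonymous.
Codon 5: TTC Phe / CTA Leu — nonsynonymous.
Codon 6: GAC Asp / GAT Asp — synonymous.
Synonymous differences: 3.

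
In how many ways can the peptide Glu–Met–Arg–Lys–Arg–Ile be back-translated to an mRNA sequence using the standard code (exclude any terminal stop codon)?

Glu: 2 codons.
Met: 1 codon.
Arg: 6 codons.
Lys: 2 codons.
Arg: 6 codons.
Ile: 3 codons.
2 × 1 × 6 × 2 × 6 × 3 = 432.

432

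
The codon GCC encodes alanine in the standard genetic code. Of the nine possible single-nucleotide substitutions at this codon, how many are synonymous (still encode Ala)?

3

Position 1: none → 0 synonymous.
Position 2: none → 0 synonymous.
Position 3: GCU, GCA, GCG → 3 synonymous.
Total: 0 + 0 + 3 = 3.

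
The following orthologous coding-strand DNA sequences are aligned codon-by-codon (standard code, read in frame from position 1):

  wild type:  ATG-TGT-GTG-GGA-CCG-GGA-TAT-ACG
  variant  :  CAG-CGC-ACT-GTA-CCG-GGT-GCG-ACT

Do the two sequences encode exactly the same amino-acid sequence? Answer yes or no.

no

Codon 1: ATG Met / CAG Gln — nonsynonymous.
Codon 2: TGT Cys / CGC Arg — nonsynonymous.
Codon 3: GTG Val / ACT Thr — nonsynonymous.
Codon 4: GGA Gly / GTA Val — nonsynonymous.
Codon 5: CCG Pro / CCG Pro — identical.
Codon 6: GGA Gly / GGT Gly — synonymous.
Codon 7: TAT Tyr / GCG Ala — nonsynonymous.
Codon 8: ACG Thr / ACT Thr — synonymous.
Nonsynonymous differences: 5 → different protein.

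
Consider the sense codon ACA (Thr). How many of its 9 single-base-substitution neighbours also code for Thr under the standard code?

3

Position 1: none → 0 synonymous.
Position 2: none → 0 synonymous.
Position 3: ACU, ACC, ACG → 3 synonymous.
Total: 0 + 0 + 3 = 3.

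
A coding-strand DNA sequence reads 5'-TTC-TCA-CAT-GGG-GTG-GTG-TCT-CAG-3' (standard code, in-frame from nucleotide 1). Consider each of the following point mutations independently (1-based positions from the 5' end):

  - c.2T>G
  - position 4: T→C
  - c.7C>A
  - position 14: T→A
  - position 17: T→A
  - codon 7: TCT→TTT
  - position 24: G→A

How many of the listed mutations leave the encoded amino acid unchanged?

Codon 1: TTC (Phe) → TGC (Cys) — missense.
Codon 2: TCA (Ser) → CCA (Pro) — missense.
Codon 3: CAT (His) → AAT (Asn) — missense.
Codon 5: GTG (Val) → GAG (Glu) — missense.
Codon 6: GTG (Val) → GAG (Glu) — missense.
Codon 7: TCT (Ser) → TTT (Phe) — missense.
Codon 8: CAG (Gln) → CAA (Gln) — synonymous.
Synonymous: 1 of 7.

1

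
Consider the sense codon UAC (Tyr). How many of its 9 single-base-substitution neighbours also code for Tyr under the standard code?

1

Position 1: none → 0 synonymous.
Position 2: none → 0 synonymous.
Position 3: UAU → 1 synonymous.
Total: 0 + 0 + 1 = 1.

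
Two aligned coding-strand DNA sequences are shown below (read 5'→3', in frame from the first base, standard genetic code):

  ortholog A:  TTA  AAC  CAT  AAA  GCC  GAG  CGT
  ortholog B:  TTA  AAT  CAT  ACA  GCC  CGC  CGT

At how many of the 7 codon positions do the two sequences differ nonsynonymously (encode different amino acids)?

Codon 1: TTA Leu / TTA Leu — identical.
Codon 2: AAC Asn / AAT Asn — synonymous.
Codon 3: CAT His / CAT His — identical.
Codon 4: AAA Lys / ACA Thr — nonsynonymous.
Codon 5: GCC Ala / GCC Ala — identical.
Codon 6: GAG Glu / CGC Arg — nonsynonymous.
Codon 7: CGT Arg / CGT Arg — identical.
Nonsynonymous differences: 2.

2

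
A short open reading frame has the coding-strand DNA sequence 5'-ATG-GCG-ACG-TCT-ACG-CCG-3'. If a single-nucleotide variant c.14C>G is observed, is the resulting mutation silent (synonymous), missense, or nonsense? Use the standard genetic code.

missense

Position 14 falls in codon 5: ACG → Thr.
After the substitution the codon is AGG → Arg.
Thr ≠ Arg, so this is a missense mutation.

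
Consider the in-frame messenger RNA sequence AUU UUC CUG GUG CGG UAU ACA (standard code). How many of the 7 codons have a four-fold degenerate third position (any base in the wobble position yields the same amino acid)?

Codon 1 AUU (Ile): third position 3-fold.
Codon 2 UUC (Phe): third position 2-fold.
Codon 3 CUG (Leu): third position 4-fold.
Codon 4 GUG (Val): third position 4-fold.
Codon 5 CGG (Arg): third position 4-fold.
Codon 6 UAU (Tyr): third position 2-fold.
Codon 7 ACA (Thr): third position 4-fold.
Four-fold degenerate third positions: 4.

4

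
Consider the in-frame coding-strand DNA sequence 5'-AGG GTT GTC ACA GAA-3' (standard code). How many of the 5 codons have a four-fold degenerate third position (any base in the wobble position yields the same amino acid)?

3

Codon 1 AGG (Arg): third position 2-fold.
Codon 2 GTT (Val): third position 4-fold.
Codon 3 GTC (Val): third position 4-fold.
Codon 4 ACA (Thr): third position 4-fold.
Codon 5 GAA (Glu): third position 2-fold.
Four-fold degenerate third positions: 3.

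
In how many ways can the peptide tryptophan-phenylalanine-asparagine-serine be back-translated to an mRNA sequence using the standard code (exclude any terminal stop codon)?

Trp: 1 codon.
Phe: 2 codons.
Asn: 2 codons.
Ser: 6 codons.
1 × 2 × 2 × 6 = 24.

24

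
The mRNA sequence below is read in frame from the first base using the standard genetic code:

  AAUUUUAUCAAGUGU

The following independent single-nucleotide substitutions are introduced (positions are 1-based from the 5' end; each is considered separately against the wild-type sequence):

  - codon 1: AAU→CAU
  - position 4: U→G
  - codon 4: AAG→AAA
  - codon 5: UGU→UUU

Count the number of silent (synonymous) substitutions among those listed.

Codon 1: AAU (Asn) → CAU (His) — missense.
Codon 2: UUU (Phe) → GUU (Val) — missense.
Codon 4: AAG (Lys) → AAA (Lys) — synonymous.
Codon 5: UGU (Cys) → UUU (Phe) — missense.
Synonymous: 1 of 4.

1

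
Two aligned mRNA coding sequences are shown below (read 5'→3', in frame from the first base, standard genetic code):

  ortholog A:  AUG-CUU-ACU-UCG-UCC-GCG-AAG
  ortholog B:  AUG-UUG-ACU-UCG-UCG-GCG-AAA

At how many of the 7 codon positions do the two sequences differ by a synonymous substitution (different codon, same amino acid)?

Codon 1: AUG Met / AUG Met — identical.
Codon 2: CUU Leu / UUG Leu — synonymous.
Codon 3: ACU Thr / ACU Thr — identical.
Codon 4: UCG Ser / UCG Ser — identical.
Codon 5: UCC Ser / UCG Ser — synonymous.
Codon 6: GCG Ala / GCG Ala — identical.
Codon 7: AAG Lys / AAA Lys — synonymous.
Synonymous differences: 3.

3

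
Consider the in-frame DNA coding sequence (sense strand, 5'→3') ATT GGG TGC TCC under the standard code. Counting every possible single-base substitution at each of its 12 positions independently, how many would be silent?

9

Codon 1 (ATT, Ile): 2 synonymous substitutions.
Codon 2 (GGG, Gly): 3 synonymous substitutions.
Codon 3 (TGC, Cys): 1 synonymous substitution.
Codon 4 (TCC, Ser): 3 synonymous substitutions.
Total: 2 + 3 + 1 + 3 = 9.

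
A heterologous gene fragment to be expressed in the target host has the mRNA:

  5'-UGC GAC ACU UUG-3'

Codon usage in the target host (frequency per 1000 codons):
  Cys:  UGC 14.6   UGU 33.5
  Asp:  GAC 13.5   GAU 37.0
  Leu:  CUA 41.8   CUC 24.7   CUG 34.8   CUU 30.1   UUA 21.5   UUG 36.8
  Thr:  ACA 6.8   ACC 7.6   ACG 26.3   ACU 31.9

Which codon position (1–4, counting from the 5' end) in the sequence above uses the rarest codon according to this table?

Codon 1 UGC (Cys): 14.6 per 1000.
Codon 2 GAC (Asp): 13.5 per 1000.
Codon 3 ACU (Thr): 31.9 per 1000.
Codon 4 UUG (Leu): 36.8 per 1000.
Lowest frequency is 13.5 at codon 2.

2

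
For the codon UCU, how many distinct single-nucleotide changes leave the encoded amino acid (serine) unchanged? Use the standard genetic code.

3

Position 1: none → 0 synonymous.
Position 2: none → 0 synonymous.
Position 3: UCC, UCA, UCG → 3 synonymous.
Total: 0 + 0 + 3 = 3.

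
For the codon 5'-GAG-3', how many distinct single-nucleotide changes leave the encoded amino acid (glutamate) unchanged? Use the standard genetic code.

Position 1: none → 0 synonymous.
Position 2: none → 0 synonymous.
Position 3: GAA → 1 synonymous.
Total: 0 + 0 + 1 = 1.

1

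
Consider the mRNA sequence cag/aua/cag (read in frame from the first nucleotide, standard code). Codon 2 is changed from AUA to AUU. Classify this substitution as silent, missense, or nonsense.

silent

Position 6 falls in codon 2: AUA → Ile.
After the substitution the codon is AUU → Ile.
Both encode Ile, so the change is synonymous.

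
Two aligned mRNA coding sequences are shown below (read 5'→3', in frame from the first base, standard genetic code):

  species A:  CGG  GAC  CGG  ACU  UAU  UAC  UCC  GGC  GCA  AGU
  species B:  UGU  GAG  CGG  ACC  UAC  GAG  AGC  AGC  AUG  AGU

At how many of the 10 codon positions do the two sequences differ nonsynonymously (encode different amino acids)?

Codon 1: CGG Arg / UGU Cys — nonsynonymous.
Codon 2: GAC Asp / GAG Glu — nonsynonymous.
Codon 3: CGG Arg / CGG Arg — identical.
Codon 4: ACU Thr / ACC Thr — synonymous.
Codon 5: UAU Tyr / UAC Tyr — synonymous.
Codon 6: UAC Tyr / GAG Glu — nonsynonymous.
Codon 7: UCC Ser / AGC Ser — synonymous.
Codon 8: GGC Gly / AGC Ser — nonsynonymous.
Codon 9: GCA Ala / AUG Met — nonsynonymous.
Codon 10: AGU Ser / AGU Ser — identical.
Nonsynonymous differences: 5.

5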